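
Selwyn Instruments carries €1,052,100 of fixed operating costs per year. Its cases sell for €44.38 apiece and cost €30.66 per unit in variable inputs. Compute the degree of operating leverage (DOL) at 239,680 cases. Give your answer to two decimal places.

1.47

At 239,680 units, contribution = 239,680 × €13.72 = €3,288,409.60.
Subtracting fixed costs: EBIT = €3,288,409.60 − €1,052,100 = €2,236,309.60.
So DOL = total CM / EBIT = €3,288,409.60 / €2,236,309.60 = 1.4705.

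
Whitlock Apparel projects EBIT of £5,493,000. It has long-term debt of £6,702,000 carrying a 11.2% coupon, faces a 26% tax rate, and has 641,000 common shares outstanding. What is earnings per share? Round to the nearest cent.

Pre-tax income = £5,493,000 − £750,624.00 = £4,742,376.00.
After tax at 26%: net income = £4,742,376.00 × 0.74 = £3,509,358.24.
EPS = £3,509,358.24 ÷ 641,000 = £5.47.

£5.47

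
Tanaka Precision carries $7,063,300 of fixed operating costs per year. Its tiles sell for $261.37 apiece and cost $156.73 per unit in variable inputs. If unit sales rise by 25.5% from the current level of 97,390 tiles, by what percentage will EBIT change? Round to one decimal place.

Total contribution margin = 97,390 × $104.64 = $10,190,889.60.
Operating income = contribution − fixed costs = $10,190,889.60 − $7,063,300 = $3,127,589.60.
Degree of operating leverage = $10,190,889.60 / $3,127,589.60 = 3.2584.
%ΔEBIT = DOL × %ΔSales = 3.2584 × +25.5% = +83.1%.

+83.1%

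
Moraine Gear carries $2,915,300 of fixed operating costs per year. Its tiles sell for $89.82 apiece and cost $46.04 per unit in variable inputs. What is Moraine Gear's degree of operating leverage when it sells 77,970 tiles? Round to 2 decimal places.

Total contribution margin = 77,970 × $43.78 = $3,413,526.60.
EBIT = $3,413,526.60 − $2,915,300 = $498,226.60.
DOL = contribution ÷ EBIT = $3,413,526.60 ÷ $498,226.60 = 6.8514.

6.85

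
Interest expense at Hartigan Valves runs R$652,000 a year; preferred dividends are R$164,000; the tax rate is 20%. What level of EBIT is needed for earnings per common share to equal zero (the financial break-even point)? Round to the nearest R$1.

R$857,000

Grossing the preferred dividend up to pre-tax terms: R$164,000 / (1 − 0.20) = R$205,000.00.
EPS = 0 when EBIT covers interest plus the pre-tax preferred burden: R$652,000 + R$205,000.00 = R$857,000.00.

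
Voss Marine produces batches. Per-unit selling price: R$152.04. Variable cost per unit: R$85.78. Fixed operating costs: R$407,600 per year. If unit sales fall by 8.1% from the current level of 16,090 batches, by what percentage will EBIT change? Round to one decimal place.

At 16,090 units, contribution = 16,090 × R$66.26 = R$1,066,123.40.
Operating income = contribution − fixed costs = R$1,066,123.40 − R$407,600 = R$658,523.40.
Degree of operating leverage = R$1,066,123.40 / R$658,523.40 = 1.6190.
So EBIT moves 1.6190 × (-8.1%) = -13.1%.

-13.1%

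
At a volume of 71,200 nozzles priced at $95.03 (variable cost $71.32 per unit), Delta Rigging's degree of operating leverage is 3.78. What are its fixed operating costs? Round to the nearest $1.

Total contribution margin = 71,200 × $23.71 = $1,688,152.00.
DOL = contribution / EBIT, so EBIT = $1,688,152.00 / 3.78 = $446,601.06.
And FC = contribution − EBIT = $1,688,152.00 − $446,601.06 = $1,241,551.

$1,241,551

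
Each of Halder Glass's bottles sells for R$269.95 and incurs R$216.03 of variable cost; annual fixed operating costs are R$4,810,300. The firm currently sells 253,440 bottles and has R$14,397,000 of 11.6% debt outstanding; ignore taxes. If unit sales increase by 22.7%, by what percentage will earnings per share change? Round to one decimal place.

+43.2%

Total contribution margin = 253,440 × R$53.92 = R$13,665,484.80.
EBIT = R$13,665,484.80 − R$4,810,300 = R$8,855,184.80.
After interest of R$1,670,052.00, pre-tax earnings = R$7,185,132.80.
DCL = total CM / (EBIT − I) = R$13,665,484.80 / R$7,185,132.80 = 1.9019.
EPS therefore changes by 1.9019 × (+22.7%) = +43.2%.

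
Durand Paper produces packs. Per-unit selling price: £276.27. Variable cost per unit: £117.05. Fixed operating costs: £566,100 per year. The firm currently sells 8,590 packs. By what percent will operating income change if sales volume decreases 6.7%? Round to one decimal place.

Total contribution margin = 8,590 × £159.22 = £1,367,699.80.
EBIT = £1,367,699.80 − £566,100 = £801,599.80.
Degree of operating leverage = £1,367,699.80 / £801,599.80 = 1.7062.
%ΔEBIT = DOL × %ΔSales = 1.7062 × -6.7% = -11.4%.

-11.4%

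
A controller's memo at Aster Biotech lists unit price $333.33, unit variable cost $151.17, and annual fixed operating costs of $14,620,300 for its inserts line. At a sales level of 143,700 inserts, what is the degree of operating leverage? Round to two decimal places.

At 143,700 units, contribution = 143,700 × $182.16 = $26,176,392.00.
Subtracting fixed costs: EBIT = $26,176,392.00 − $14,620,300 = $11,556,092.00.
Degree of operating leverage = $26,176,392.00 / $11,556,092.00 = 2.2652.

2.27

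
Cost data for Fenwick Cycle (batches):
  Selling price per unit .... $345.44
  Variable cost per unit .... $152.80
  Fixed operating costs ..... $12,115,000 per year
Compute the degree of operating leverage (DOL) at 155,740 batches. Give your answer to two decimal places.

1.68

Total contribution margin = 155,740 × $192.64 = $30,001,753.60.
EBIT = $30,001,753.60 − $12,115,000 = $17,886,753.60.
Degree of operating leverage = $30,001,753.60 / $17,886,753.60 = 1.6773.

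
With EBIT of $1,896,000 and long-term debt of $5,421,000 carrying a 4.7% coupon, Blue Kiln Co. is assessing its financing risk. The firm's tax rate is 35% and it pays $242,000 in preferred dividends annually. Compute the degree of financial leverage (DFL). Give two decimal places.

Annual interest charges come to $254,787.00.
Pre-tax preferred-dividend burden = $242,000 ÷ (1 − 0.35) = $372,307.69.
DFL = EBIT ÷ [EBIT − I − D_p/(1−t)] = $1,896,000 ÷ [$1,896,000 − $254,787.00 − $372,307.69] = $1,896,000 ÷ $1,268,905.31 = 1.4942.

1.49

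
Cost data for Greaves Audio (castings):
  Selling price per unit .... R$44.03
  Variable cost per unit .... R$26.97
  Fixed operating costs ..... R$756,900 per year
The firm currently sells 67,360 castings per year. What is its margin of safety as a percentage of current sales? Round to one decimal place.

34.1%

Unit CM = price − variable cost = R$44.03 − R$26.97 = R$17.06. Break-even units = R$756,900 ÷ R$17.06 = 44,366.94; break-even revenue = 44,366.94 × R$44.03 = R$1,953,476.38.
Current sales = 67,360 × R$44.03 = R$2,965,860.80.
Margin of safety = (R$2,965,860.80 − R$1,953,476.38) ÷ R$2,965,860.80 = 34.1%.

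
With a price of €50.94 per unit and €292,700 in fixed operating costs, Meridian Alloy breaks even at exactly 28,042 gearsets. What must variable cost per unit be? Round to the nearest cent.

At break-even, FC = Q × (P − VC), so P − VC = €292,700 ÷ 28,042 = €10.4379.
Hence VC = price − CM = €50.94 − €10.4379 = €40.50.

€40.50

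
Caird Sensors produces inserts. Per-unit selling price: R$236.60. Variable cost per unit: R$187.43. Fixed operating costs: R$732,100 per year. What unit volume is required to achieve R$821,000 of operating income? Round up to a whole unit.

Each unit contributes R$236.60 − R$187.43 = R$49.17.
Required volume = (fixed costs + target profit) ÷ CM = (R$732,100 + R$821,000) ÷ R$49.17 = 31,586.33, so 31,587 inserts.

31,587 inserts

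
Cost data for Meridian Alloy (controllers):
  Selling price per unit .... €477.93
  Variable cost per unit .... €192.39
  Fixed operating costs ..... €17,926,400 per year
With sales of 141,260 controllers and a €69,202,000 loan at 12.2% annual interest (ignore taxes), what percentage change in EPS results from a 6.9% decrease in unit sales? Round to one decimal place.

-19.9%

Contribution at this volume is 141,260 × €285.54 = €40,335,380.40.
Subtracting fixed costs: EBIT = €40,335,380.40 − €17,926,400 = €22,408,980.40.
Interest = €8,442,644.00, so EBIT − I = €13,966,336.40.
DCL = total CM / (EBIT − I) = €40,335,380.40 / €13,966,336.40 = 2.8880.
EPS therefore changes by 2.8880 × (-6.9%) = -19.9%.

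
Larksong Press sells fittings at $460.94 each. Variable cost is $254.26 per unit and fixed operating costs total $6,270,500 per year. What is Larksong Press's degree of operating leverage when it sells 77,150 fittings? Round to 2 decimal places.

1.65

Total contribution margin = 77,150 × $206.68 = $15,945,362.00.
EBIT = $15,945,362.00 − $6,270,500 = $9,674,862.00.
So DOL = total CM / EBIT = $15,945,362.00 / $9,674,862.00 = 1.6481.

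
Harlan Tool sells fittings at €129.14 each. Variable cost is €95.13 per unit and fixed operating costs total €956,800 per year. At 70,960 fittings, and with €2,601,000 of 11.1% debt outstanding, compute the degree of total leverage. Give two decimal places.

2.07

At 70,960 units, contribution = 70,960 × €34.01 = €2,413,349.60.
Operating income = contribution − fixed costs = €2,413,349.60 − €956,800 = €1,456,549.60. Interest = €288,711.00.
DOL = €2,413,349.60 ÷ €1,456,549.60 = 1.6569; DFL = €1,456,549.60 ÷ €1,167,838.60 = 1.2472.
DCL = DOL × DFL = 1.6569 × 1.2472 = 2.0665.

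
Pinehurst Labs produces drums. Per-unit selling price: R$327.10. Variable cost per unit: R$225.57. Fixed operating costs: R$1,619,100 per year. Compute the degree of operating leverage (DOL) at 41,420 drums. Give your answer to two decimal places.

Total contribution margin = 41,420 × R$101.53 = R$4,205,372.60.
Operating income = contribution − fixed costs = R$4,205,372.60 − R$1,619,100 = R$2,586,272.60.
DOL = contribution ÷ EBIT = R$4,205,372.60 ÷ R$2,586,272.60 = 1.6260.

1.63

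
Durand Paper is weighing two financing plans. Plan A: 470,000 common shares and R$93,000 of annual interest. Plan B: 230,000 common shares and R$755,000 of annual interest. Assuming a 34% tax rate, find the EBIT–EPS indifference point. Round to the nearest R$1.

R$1,389,417

Set EPS_A = EPS_B: (EBIT − R$93,000)(1 − 0.34) ÷ 470,000 = (EBIT − R$755,000)(1 − 0.34) ÷ 230,000.
The (1 − t) factor cancels: (EBIT − 93,000) × 230,000 = (EBIT − 755,000) × 470,000.
EBIT × (470,000 − 230,000) = 755,000 × 470,000 − 93,000 × 230,000 = 333,460,000,000, so EBIT = 333,460,000,000 ÷ 240,000 = 1,389,416.67.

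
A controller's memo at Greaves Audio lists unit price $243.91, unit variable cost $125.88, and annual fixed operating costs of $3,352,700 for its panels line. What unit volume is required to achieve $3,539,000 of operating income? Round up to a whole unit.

Each unit contributes $243.91 − $125.88 = $118.03.
Need Q such that Q × $118.03 − $3,352,700 = $3,539,000, i.e. Q = $6,891,700 / $118.03 = 58,389.39 → 58,390.

58,390 panels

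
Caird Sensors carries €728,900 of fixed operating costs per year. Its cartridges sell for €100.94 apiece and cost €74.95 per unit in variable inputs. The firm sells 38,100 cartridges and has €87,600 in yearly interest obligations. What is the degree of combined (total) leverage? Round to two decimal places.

5.70

At 38,100 units, contribution = 38,100 × €25.99 = €990,219.00.
Operating income = contribution − fixed costs = €990,219.00 − €728,900 = €261,319.00. Interest = €87,600.00, so EBIT − I = €173,719.00.
Degree of total leverage = total CM / (EBIT − interest) = €990,219.00 / €173,719.00 = 5.7001.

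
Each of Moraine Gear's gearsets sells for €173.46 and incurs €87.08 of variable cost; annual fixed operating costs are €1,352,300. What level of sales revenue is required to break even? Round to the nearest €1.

Contribution margin per unit = €173.46 − €87.08 = €86.38, a CM ratio of €86.38 ÷ €173.46 = 0.4980.
Break-even sales = FC ÷ CM ratio = €1,352,300 × €173.46 / €86.38 = €2,715,559.

€2,715,559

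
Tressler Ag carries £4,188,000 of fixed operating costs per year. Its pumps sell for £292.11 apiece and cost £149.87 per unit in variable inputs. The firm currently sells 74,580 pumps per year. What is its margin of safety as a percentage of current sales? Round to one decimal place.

60.5%

Contribution margin per unit = £292.11 − £149.87 = £142.24. Break-even units = £4,188,000 ÷ £142.24 = 29,443.19; break-even revenue = 29,443.19 × £292.11 = £8,600,651.57.
Current sales = 74,580 × £292.11 = £21,785,563.80.
Margin of safety = (£21,785,563.80 − £8,600,651.57) ÷ £21,785,563.80 = 60.5%.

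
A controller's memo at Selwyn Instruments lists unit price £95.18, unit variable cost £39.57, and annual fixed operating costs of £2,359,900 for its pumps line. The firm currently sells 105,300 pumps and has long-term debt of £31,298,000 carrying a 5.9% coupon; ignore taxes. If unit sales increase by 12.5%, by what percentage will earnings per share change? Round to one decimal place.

+44.4%

Contribution at this volume is 105,300 × £55.61 = £5,855,733.00.
EBIT = £5,855,733.00 − £2,359,900 = £3,495,833.00.
Interest = £1,846,582.00, so EBIT − I = £1,649,251.00.
DCL = total CM / (EBIT − I) = £5,855,733.00 / £1,649,251.00 = 3.5505.
%ΔEPS = DCL × %ΔSales = 3.5505 × +12.5% = +44.4%.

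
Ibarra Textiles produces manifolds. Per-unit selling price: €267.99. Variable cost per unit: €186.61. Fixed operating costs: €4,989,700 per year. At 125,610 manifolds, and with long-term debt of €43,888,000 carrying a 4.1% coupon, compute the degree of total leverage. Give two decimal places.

At 125,610 units, contribution = 125,610 × €81.38 = €10,222,141.80.
EBIT = €10,222,141.80 − €4,989,700 = €5,232,441.80. Interest = €1,799,408.00, so EBIT − I = €3,433,033.80.
Degree of total leverage = total CM / (EBIT − interest) = €10,222,141.80 / €3,433,033.80 = 2.9776.

2.98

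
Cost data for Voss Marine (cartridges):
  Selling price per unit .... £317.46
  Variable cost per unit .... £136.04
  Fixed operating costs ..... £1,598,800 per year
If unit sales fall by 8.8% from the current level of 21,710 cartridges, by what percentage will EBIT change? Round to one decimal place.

Total contribution margin = 21,710 × £181.42 = £3,938,628.20.
Operating income = contribution − fixed costs = £3,938,628.20 − £1,598,800 = £2,339,828.20.
Degree of operating leverage = £3,938,628.20 / £2,339,828.20 = 1.6833.
So EBIT moves 1.6833 × (-8.8%) = -14.8%.

-14.8%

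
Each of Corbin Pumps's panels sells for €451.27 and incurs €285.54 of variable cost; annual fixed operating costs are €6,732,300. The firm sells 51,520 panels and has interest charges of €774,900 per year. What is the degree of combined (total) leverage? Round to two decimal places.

8.28

Total contribution margin = 51,520 × €165.73 = €8,538,409.60.
Operating income = contribution − fixed costs = €8,538,409.60 − €6,732,300 = €1,806,109.60. Interest = €774,900.00.
DOL = €8,538,409.60 ÷ €1,806,109.60 = 4.7275; DFL = €1,806,109.60 ÷ €1,031,209.60 = 1.7514.
DCL = DOL × DFL = 4.7275 × 1.7514 = 8.2797.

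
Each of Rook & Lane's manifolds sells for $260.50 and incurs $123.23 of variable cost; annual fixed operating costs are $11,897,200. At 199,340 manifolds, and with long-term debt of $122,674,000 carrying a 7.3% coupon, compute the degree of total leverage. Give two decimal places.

Total contribution margin = 199,340 × $137.27 = $27,363,401.80.
EBIT = $27,363,401.80 − $11,897,200 = $15,466,201.80. Interest = $8,955,202.00, so EBIT − I = $6,510,999.80.
DCL = contribution ÷ (EBIT − I) = $27,363,401.80 ÷ $6,510,999.80 = 4.2026.

4.20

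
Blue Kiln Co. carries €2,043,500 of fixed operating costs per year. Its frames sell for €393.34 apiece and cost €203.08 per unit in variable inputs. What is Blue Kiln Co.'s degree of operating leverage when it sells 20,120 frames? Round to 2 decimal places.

2.15

At 20,120 units, contribution = 20,120 × €190.26 = €3,828,031.20.
EBIT = €3,828,031.20 − €2,043,500 = €1,784,531.20.
DOL = contribution ÷ EBIT = €3,828,031.20 ÷ €1,784,531.20 = 2.1451.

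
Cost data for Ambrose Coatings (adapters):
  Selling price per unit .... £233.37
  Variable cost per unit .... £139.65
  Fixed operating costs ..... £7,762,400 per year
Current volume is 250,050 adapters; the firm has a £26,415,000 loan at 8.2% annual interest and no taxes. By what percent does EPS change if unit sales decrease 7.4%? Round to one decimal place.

-12.8%

At 250,050 units, contribution = 250,050 × £93.72 = £23,434,686.00.
EBIT = £23,434,686.00 − £7,762,400 = £15,672,286.00.
Interest = £2,166,030.00, so EBIT − I = £13,506,256.00.
Degree of combined leverage = contribution ÷ (EBIT − I) = £23,434,686.00 ÷ £13,506,256.00 = 1.7351.
%ΔEPS = DCL × %ΔSales = 1.7351 × -7.4% = -12.8%.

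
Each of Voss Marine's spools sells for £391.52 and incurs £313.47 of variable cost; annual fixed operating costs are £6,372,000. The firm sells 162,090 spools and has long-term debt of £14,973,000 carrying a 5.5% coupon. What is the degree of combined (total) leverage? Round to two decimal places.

2.32

At 162,090 units, contribution = 162,090 × £78.05 = £12,651,124.50.
Operating income = contribution − fixed costs = £12,651,124.50 − £6,372,000 = £6,279,124.50. Interest = £823,515.00.
DOL = £12,651,124.50 ÷ £6,279,124.50 = 2.0148; DFL = £6,279,124.50 ÷ £5,455,609.50 = 1.1509.
Combined leverage = 2.0148 × 1.1509 = 2.3188.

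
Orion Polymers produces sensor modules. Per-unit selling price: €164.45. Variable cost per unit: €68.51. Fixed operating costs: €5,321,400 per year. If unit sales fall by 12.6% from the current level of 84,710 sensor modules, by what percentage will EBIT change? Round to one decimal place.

Contribution at this volume is 84,710 × €95.94 = €8,127,077.40.
EBIT = €8,127,077.40 − €5,321,400 = €2,805,677.40.
Degree of operating leverage = €8,127,077.40 / €2,805,677.40 = 2.8967.
%ΔEBIT = DOL × %ΔSales = 2.8967 × -12.6% = -36.5%.

-36.5%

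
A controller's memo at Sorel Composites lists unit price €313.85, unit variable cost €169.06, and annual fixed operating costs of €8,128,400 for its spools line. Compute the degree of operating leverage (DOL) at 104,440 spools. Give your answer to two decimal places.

2.16

At 104,440 units, contribution = 104,440 × €144.79 = €15,121,867.60.
Operating income = contribution − fixed costs = €15,121,867.60 − €8,128,400 = €6,993,467.60.
Degree of operating leverage = €15,121,867.60 / €6,993,467.60 = 2.1623.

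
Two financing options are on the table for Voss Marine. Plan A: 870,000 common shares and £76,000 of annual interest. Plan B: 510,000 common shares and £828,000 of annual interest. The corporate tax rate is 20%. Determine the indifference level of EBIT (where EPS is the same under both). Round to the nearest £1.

£1,893,333

At indifference, (EBIT − 76,000)(1 − t)/870,000 = (EBIT − 828,000)(1 − t)/510,000.
The (1 − t) factor cancels: (EBIT − 76,000) × 510,000 = (EBIT − 828,000) × 870,000.
EBIT × (870,000 − 510,000) = 828,000 × 870,000 − 76,000 × 510,000 = 681,600,000,000, so EBIT = 681,600,000,000 ÷ 360,000 = 1,893,333.33.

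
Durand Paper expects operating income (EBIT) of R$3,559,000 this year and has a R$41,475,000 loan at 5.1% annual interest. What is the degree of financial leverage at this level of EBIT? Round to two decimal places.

Interest = R$2,115,225.00.
DFL = EBIT ÷ (EBIT − I) = R$3,559,000 ÷ (R$3,559,000 − R$2,115,225.00) = R$3,559,000 ÷ R$1,443,775.00 = 2.4651.

2.47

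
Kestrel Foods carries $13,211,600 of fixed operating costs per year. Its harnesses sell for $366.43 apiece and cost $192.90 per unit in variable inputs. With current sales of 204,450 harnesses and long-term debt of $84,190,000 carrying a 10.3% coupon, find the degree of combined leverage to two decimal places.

2.61

At 204,450 units, contribution = 204,450 × $173.53 = $35,478,208.50.
EBIT = $35,478,208.50 − $13,211,600 = $22,266,608.50. Interest = $8,671,570.00.
DOL = $35,478,208.50 ÷ $22,266,608.50 = 1.5933; DFL = $22,266,608.50 ÷ $13,595,038.50 = 1.6378.
Combined leverage = 1.5933 × 1.6378 = 2.6095.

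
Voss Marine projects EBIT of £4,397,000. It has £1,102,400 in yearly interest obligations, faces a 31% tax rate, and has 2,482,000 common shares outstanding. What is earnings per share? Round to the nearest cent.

Pre-tax income = £4,397,000 − £1,102,400.00 = £3,294,600.00.
After tax at 31%: net income = £3,294,600.00 × 0.69 = £2,273,274.00.
EPS = £2,273,274.00 ÷ 2,482,000 = £0.92.

£0.92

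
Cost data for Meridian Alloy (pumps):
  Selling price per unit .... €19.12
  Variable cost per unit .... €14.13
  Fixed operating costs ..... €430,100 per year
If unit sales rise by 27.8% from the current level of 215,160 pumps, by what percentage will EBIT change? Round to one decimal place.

+46.4%

Total contribution margin = 215,160 × €4.99 = €1,073,648.40.
Operating income = contribution − fixed costs = €1,073,648.40 − €430,100 = €643,548.40.
Degree of operating leverage = €1,073,648.40 / €643,548.40 = 1.6683.
%ΔEBIT = DOL × %ΔSales = 1.6683 × +27.8% = +46.4%.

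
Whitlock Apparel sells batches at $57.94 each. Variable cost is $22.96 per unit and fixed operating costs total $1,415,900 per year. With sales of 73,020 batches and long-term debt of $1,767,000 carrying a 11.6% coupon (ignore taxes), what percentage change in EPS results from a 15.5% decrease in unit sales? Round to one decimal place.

Total contribution margin = 73,020 × $34.98 = $2,554,239.60.
Operating income = contribution − fixed costs = $2,554,239.60 − $1,415,900 = $1,138,339.60.
Interest = $204,972.00, so EBIT − I = $933,367.60.
Degree of combined leverage = contribution ÷ (EBIT − I) = $2,554,239.60 ÷ $933,367.60 = 2.7366.
EPS therefore changes by 2.7366 × (-15.5%) = -42.4%.

-42.4%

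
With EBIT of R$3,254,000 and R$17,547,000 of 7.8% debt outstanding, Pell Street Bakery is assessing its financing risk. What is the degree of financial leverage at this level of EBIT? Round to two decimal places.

Annual interest charges come to R$1,368,666.00.
DFL = EBIT ÷ (EBIT − I) = R$3,254,000 ÷ (R$3,254,000 − R$1,368,666.00) = R$3,254,000 ÷ R$1,885,334.00 = 1.7260.

1.73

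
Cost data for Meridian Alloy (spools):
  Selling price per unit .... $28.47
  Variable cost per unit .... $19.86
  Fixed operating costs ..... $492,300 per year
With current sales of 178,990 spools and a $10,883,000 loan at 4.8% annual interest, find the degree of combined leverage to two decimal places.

2.93

Total contribution margin = 178,990 × $8.61 = $1,541,103.90.
Operating income = contribution − fixed costs = $1,541,103.90 − $492,300 = $1,048,803.90. Interest = $522,384.00, so EBIT − I = $526,419.90.
DCL = contribution ÷ (EBIT − I) = $1,541,103.90 ÷ $526,419.90 = 2.9275.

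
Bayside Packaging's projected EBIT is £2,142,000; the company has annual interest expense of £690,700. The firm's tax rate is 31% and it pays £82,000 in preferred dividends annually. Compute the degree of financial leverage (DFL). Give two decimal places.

1.61

Interest = £690,700.00.
Pre-tax preferred-dividend burden = £82,000 ÷ (1 − 0.31) = £118,840.58.
DFL = EBIT ÷ [EBIT − I − D_p/(1−t)] = £2,142,000 ÷ [£2,142,000 − £690,700.00 − £118,840.58] = £2,142,000 ÷ £1,332,459.42 = 1.6076.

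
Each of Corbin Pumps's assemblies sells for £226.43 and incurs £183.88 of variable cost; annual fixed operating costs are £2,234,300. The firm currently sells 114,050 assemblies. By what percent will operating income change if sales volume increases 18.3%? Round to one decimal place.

+33.9%

Total contribution margin = 114,050 × £42.55 = £4,852,827.50.
Operating income = contribution − fixed costs = £4,852,827.50 − £2,234,300 = £2,618,527.50.
DOL = contribution ÷ EBIT = £4,852,827.50 ÷ £2,618,527.50 = 1.8533.
%ΔEBIT = DOL × %ΔSales = 1.8533 × +18.3% = +33.9%.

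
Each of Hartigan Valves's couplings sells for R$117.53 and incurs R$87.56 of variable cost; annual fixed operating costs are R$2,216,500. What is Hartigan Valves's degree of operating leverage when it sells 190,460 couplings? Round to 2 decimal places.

1.63

Contribution at this volume is 190,460 × R$29.97 = R$5,708,086.20.
EBIT = R$5,708,086.20 − R$2,216,500 = R$3,491,586.20.
Degree of operating leverage = R$5,708,086.20 / R$3,491,586.20 = 1.6348.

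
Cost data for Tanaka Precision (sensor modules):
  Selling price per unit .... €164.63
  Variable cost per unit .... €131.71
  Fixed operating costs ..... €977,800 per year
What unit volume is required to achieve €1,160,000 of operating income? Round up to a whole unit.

Unit CM = price − variable cost = €164.63 − €131.71 = €32.92.
Required volume = (fixed costs + target profit) ÷ CM = (€977,800 + €1,160,000) ÷ €32.92 = 64,939.25, so 64,940 sensor modules.

64,940 sensor modules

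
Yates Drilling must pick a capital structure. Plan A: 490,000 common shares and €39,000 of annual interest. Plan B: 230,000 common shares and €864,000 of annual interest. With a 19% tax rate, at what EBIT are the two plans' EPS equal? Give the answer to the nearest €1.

€1,593,808

At indifference, (EBIT − 39,000)(1 − t)/490,000 = (EBIT − 864,000)(1 − t)/230,000.
Cancelling (1 − t) and cross-multiplying: 230,000·(EBIT − 39,000) = 490,000·(EBIT − 864,000).
EBIT × (490,000 − 230,000) = 864,000 × 490,000 − 39,000 × 230,000 = 414,390,000,000, so EBIT = 414,390,000,000 ÷ 260,000 = 1,593,807.69.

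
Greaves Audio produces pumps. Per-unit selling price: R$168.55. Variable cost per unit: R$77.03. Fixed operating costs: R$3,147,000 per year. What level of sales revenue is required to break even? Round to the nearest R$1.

R$5,795,748

Contribution margin per unit = R$168.55 − R$77.03 = R$91.52, a CM ratio of R$91.52 ÷ R$168.55 = 0.5430.
Break-even revenue = fixed costs × price ÷ CM = R$3,147,000 × R$168.55 ÷ R$91.52 = R$5,795,748.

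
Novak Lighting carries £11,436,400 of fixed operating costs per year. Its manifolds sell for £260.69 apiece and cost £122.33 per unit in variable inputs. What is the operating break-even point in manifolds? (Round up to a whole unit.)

82,657 manifolds

Each unit contributes £260.69 − £122.33 = £138.36.
Break-even Q = £11,436,400 / £138.36 = 82,656.84 → 82,657 manifolds.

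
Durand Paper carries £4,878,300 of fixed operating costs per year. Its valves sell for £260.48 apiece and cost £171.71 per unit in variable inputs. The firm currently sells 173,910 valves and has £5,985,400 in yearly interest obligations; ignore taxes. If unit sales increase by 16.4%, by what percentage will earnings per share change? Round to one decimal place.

+55.3%

Total contribution margin = 173,910 × £88.77 = £15,437,990.70.
EBIT = £15,437,990.70 − £4,878,300 = £10,559,690.70.
Interest = £5,985,400.00, so EBIT − I = £4,574,290.70.
Degree of combined leverage = contribution ÷ (EBIT − I) = £15,437,990.70 ÷ £4,574,290.70 = 3.3749.
EPS therefore changes by 3.3749 × (+16.4%) = +55.3%.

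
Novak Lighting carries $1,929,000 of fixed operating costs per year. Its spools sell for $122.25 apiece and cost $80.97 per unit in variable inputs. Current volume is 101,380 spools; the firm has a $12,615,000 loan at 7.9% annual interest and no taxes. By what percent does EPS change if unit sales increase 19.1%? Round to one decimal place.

At 101,380 units, contribution = 101,380 × $41.28 = $4,184,966.40.
Operating income = contribution − fixed costs = $4,184,966.40 − $1,929,000 = $2,255,966.40.
Interest = $996,585.00, so EBIT − I = $1,259,381.40.
Degree of combined leverage = contribution ÷ (EBIT − I) = $4,184,966.40 ÷ $1,259,381.40 = 3.3230.
%ΔEPS = DCL × %ΔSales = 3.3230 × +19.1% = +63.5%.

+63.5%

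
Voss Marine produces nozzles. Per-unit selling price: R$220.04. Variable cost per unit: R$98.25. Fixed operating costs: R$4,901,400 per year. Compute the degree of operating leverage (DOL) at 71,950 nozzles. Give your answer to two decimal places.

2.27

At 71,950 units, contribution = 71,950 × R$121.79 = R$8,762,790.50.
EBIT = R$8,762,790.50 − R$4,901,400 = R$3,861,390.50.
Degree of operating leverage = R$8,762,790.50 / R$3,861,390.50 = 2.2693.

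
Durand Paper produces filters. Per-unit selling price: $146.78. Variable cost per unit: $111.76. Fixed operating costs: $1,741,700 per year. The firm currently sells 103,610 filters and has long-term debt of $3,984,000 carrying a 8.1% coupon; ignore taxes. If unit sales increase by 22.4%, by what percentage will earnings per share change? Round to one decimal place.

Contribution at this volume is 103,610 × $35.02 = $3,628,422.20.
Subtracting fixed costs: EBIT = $3,628,422.20 − $1,741,700 = $1,886,722.20.
After interest of $322,704.00, pre-tax earnings = $1,564,018.20.
DCL = total CM / (EBIT − I) = $3,628,422.20 / $1,564,018.20 = 2.3199.
EPS therefore changes by 2.3199 × (+22.4%) = +52.0%.

+52.0%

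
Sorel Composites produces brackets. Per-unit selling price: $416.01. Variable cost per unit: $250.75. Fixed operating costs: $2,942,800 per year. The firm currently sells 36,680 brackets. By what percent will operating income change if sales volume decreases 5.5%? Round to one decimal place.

At 36,680 units, contribution = 36,680 × $165.26 = $6,061,736.80.
EBIT = $6,061,736.80 − $2,942,800 = $3,118,936.80.
So DOL = total CM / EBIT = $6,061,736.80 / $3,118,936.80 = 1.9435.
Operating income changes by 1.9435 × -5.5% = -10.7%.

-10.7%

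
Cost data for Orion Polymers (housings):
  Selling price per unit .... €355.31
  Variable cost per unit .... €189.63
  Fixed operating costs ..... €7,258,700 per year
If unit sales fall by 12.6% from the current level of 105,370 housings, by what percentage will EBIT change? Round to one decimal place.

-21.6%

Total contribution margin = 105,370 × €165.68 = €17,457,701.60.
Operating income = contribution − fixed costs = €17,457,701.60 − €7,258,700 = €10,199,001.60.
DOL = contribution ÷ EBIT = €17,457,701.60 ÷ €10,199,001.60 = 1.7117.
So EBIT moves 1.7117 × (-12.6%) = -21.6%.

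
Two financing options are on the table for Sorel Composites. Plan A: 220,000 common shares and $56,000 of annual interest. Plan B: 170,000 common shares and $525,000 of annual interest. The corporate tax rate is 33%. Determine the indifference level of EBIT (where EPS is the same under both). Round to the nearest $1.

$2,119,600

At indifference, (EBIT − 56,000)(1 − t)/220,000 = (EBIT − 525,000)(1 − t)/170,000.
Cancelling (1 − t) and cross-multiplying: 170,000·(EBIT − 56,000) = 220,000·(EBIT − 525,000).
Solving, EBIT = (525,000·220,000 − 56,000·170,000) / (220,000 − 170,000) = 105,980,000,000 / 50,000 = 2,119,600.00.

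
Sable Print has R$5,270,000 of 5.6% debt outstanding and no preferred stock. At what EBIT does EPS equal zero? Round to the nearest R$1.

R$295,120

Annual interest = 5.6% × R$5,270,000 = R$295,120.00.
With no preferred dividends, EPS = 0 when EBIT exactly covers interest, so the financial break-even EBIT is R$295,120.00.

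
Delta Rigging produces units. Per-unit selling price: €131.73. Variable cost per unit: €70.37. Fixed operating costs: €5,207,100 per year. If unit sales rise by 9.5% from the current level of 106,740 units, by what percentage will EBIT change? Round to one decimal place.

+46.3%

At 106,740 units, contribution = 106,740 × €61.36 = €6,549,566.40.
Operating income = contribution − fixed costs = €6,549,566.40 − €5,207,100 = €1,342,466.40.
DOL = contribution ÷ EBIT = €6,549,566.40 ÷ €1,342,466.40 = 4.8788.
%ΔEBIT = DOL × %ΔSales = 4.8788 × +9.5% = +46.3%.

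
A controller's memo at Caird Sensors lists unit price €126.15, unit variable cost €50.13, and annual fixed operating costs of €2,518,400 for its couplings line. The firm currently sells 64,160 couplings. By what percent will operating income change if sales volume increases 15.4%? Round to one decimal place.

+31.8%

Total contribution margin = 64,160 × €76.02 = €4,877,443.20.
Operating income = contribution − fixed costs = €4,877,443.20 − €2,518,400 = €2,359,043.20.
DOL = contribution ÷ EBIT = €4,877,443.20 ÷ €2,359,043.20 = 2.0676.
Operating income changes by 2.0676 × +15.4% = +31.8%.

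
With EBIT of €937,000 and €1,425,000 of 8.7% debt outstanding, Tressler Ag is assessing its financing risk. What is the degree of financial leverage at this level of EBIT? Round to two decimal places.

Interest = €123,975.00.
Degree of financial leverage = EBIT / (EBIT − interest) = €937,000 / €813,025.00 = 1.1525.

1.15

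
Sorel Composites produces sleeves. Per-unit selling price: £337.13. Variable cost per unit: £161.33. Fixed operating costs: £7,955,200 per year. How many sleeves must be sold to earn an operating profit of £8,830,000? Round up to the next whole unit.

Each unit contributes £337.13 − £161.33 = £175.80.
Required volume = (fixed costs + target profit) ÷ CM = (£7,955,200 + £8,830,000) ÷ £175.80 = 95,478.95, so 95,479 sleeves.

95,479 sleeves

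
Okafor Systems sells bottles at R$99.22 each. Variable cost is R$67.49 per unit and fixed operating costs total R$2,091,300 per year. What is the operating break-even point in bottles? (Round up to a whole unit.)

65,910 bottles

Unit CM = price − variable cost = R$99.22 − R$67.49 = R$31.73.
Units to break even: R$2,091,300 ÷ R$31.73 = 65,909.23, rounded up to 65,910.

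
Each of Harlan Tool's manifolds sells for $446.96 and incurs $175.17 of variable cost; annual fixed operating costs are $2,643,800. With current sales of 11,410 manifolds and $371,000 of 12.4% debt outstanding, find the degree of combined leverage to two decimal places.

7.54

Total contribution margin = 11,410 × $271.79 = $3,101,123.90.
EBIT = $3,101,123.90 − $2,643,800 = $457,323.90. Interest = $46,004.00.
DOL = $3,101,123.90 ÷ $457,323.90 = 6.7810; DFL = $457,323.90 ÷ $411,319.90 = 1.1118.
DCL = DOL × DFL = 6.7810 × 1.1118 = 7.5391.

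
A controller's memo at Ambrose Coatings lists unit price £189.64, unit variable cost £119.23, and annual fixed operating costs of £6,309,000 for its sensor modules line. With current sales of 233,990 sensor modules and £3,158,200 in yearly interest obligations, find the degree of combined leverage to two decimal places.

Total contribution margin = 233,990 × £70.41 = £16,475,235.90.
Operating income = contribution − fixed costs = £16,475,235.90 − £6,309,000 = £10,166,235.90. Interest = £3,158,200.00.
DOL = £16,475,235.90 ÷ £10,166,235.90 = 1.6206; DFL = £10,166,235.90 ÷ £7,008,035.90 = 1.4507.
Combined leverage = 1.6206 × 1.4507 = 2.3510.

2.35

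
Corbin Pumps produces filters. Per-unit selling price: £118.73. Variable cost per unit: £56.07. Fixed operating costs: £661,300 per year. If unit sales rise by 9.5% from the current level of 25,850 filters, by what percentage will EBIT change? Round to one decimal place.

Total contribution margin = 25,850 × £62.66 = £1,619,761.00.
Subtracting fixed costs: EBIT = £1,619,761.00 − £661,300 = £958,461.00.
DOL = contribution ÷ EBIT = £1,619,761.00 ÷ £958,461.00 = 1.6900.
So EBIT moves 1.6900 × (+9.5%) = +16.1%.

+16.1%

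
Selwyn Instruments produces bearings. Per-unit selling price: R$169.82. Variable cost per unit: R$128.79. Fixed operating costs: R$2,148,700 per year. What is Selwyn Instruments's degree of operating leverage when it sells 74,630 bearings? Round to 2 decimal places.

3.35

Contribution at this volume is 74,630 × R$41.03 = R$3,062,068.90.
EBIT = R$3,062,068.90 − R$2,148,700 = R$913,368.90.
DOL = contribution ÷ EBIT = R$3,062,068.90 ÷ R$913,368.90 = 3.3525.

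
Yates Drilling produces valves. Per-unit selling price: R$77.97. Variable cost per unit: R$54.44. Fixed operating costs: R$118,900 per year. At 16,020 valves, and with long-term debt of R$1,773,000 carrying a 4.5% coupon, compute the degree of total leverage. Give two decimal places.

At 16,020 units, contribution = 16,020 × R$23.53 = R$376,950.60.
Operating income = contribution − fixed costs = R$376,950.60 − R$118,900 = R$258,050.60. Interest = R$79,785.00.
DOL = R$376,950.60 ÷ R$258,050.60 = 1.4608; DFL = R$258,050.60 ÷ R$178,265.60 = 1.4476.
Combined leverage = 1.4608 × 1.4476 = 2.1147.

2.11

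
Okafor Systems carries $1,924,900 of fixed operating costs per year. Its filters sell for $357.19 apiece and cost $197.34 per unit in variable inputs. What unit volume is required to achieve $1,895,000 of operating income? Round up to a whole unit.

23,897 filters

Each unit contributes $357.19 − $197.34 = $159.85.
Need Q such that Q × $159.85 − $1,924,900 = $1,895,000, i.e. Q = $3,819,900 / $159.85 = 23,896.78 → 23,897.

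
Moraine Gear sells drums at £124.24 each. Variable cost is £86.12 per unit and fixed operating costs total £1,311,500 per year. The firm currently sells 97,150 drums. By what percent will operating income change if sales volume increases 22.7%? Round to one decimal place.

+35.1%

Contribution at this volume is 97,150 × £38.12 = £3,703,358.00.
Subtracting fixed costs: EBIT = £3,703,358.00 − £1,311,500 = £2,391,858.00.
DOL = contribution ÷ EBIT = £3,703,358.00 ÷ £2,391,858.00 = 1.5483.
Operating income changes by 1.5483 × +22.7% = +35.1%.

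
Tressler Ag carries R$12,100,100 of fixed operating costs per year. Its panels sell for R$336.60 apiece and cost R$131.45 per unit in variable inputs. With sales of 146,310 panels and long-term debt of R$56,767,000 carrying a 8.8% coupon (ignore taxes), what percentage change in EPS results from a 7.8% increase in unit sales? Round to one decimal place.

+18.1%

At 146,310 units, contribution = 146,310 × R$205.15 = R$30,015,496.50.
EBIT = R$30,015,496.50 − R$12,100,100 = R$17,915,396.50.
After interest of R$4,995,496.00, pre-tax earnings = R$12,919,900.50.
DCL = total CM / (EBIT − I) = R$30,015,496.50 / R$12,919,900.50 = 2.3232.
%ΔEPS = DCL × %ΔSales = 2.3232 × +7.8% = +18.1%.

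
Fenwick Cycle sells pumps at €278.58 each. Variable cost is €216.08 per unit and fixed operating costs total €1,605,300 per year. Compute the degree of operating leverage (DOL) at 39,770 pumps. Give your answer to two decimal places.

Total contribution margin = 39,770 × €62.50 = €2,485,625.00.
EBIT = €2,485,625.00 − €1,605,300 = €880,325.00.
DOL = contribution ÷ EBIT = €2,485,625.00 ÷ €880,325.00 = 2.8235.

2.82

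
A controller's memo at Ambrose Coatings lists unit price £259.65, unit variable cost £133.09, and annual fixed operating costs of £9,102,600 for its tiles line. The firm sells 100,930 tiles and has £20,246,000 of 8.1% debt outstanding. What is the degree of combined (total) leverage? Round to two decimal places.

At 100,930 units, contribution = 100,930 × £126.56 = £12,773,700.80.
EBIT = £12,773,700.80 − £9,102,600 = £3,671,100.80. Interest = £1,639,926.00.
DOL = £12,773,700.80 ÷ £3,671,100.80 = 3.4795; DFL = £3,671,100.80 ÷ £2,031,174.80 = 1.8074.
DCL = DOL × DFL = 3.4795 × 1.8074 = 6.2888.

6.29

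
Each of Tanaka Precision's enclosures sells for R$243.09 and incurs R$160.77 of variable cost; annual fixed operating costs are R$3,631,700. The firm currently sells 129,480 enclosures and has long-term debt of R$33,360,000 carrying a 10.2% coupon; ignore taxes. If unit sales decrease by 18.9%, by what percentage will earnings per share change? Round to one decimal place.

-55.6%

Contribution at this volume is 129,480 × R$82.32 = R$10,658,793.60.
EBIT = R$10,658,793.60 − R$3,631,700 = R$7,027,093.60.
After interest of R$3,402,720.00, pre-tax earnings = R$3,624,373.60.
Degree of combined leverage = contribution ÷ (EBIT − I) = R$10,658,793.60 ÷ R$3,624,373.60 = 2.9409.
%ΔEPS = DCL × %ΔSales = 2.9409 × -18.9% = -55.6%.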